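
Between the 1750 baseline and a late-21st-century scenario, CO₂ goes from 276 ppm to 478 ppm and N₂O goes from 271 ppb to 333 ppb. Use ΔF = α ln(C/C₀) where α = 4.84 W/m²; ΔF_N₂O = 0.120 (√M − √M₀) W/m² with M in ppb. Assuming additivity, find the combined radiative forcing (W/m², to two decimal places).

ΔF = 2.87 W/m²

CO₂: 4.84 × ln(478/276) = 4.84 × ln(1.73188) = 4.84 × 0.54921 = 2.6582 W/m².
N₂O: 0.120 × (√333 − √271) = 0.120 × (18.2483 − 16.4621) = 0.120 × 1.7862 = 0.2143 W/m².
Total ΔF = 2.6582 + 0.2143 = 2.8725 W/m².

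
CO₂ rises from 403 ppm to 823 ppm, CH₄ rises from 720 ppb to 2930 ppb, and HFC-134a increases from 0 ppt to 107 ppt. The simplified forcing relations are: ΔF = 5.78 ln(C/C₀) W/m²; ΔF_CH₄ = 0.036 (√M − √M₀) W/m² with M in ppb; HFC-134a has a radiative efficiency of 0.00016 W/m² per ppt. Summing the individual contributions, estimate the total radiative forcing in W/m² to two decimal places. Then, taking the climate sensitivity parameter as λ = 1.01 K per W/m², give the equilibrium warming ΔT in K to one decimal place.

ΔF = 5.13 W/m²; ΔT = 5.2 K

CO₂: 5.78 × ln(823/403) = 5.78 × ln(2.04218) = 5.78 × 0.71402 = 4.1270 W/m².
CH₄: 0.036 × (√2930 − √720) = 0.036 × (54.1295 − 26.8328) = 0.036 × 27.2967 = 0.9827 W/m².
HFC-134a: ΔF = 0.00016 × (107 − 0) = 0.00016 × 107 = 0.0171 W/m².
Total ΔF = 4.1270 + 0.9827 + 0.0171 = 5.1268 W/m².
ΔT = λ ΔF = 1.01 × 5.13 = 5.1813 K.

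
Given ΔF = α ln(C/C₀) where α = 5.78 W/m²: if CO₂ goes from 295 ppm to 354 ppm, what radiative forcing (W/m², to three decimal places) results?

ΔF = 1.054 W/m²

CO₂: 5.78 × ln(354/295) = 5.78 × ln(1.20000) = 5.78 × 0.18232 = 1.0538 W/m².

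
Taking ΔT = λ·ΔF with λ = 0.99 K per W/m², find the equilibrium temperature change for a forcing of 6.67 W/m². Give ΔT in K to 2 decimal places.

ΔT = λ ΔF = 0.99 × 6.67 = 6.6033 K.

ΔT = 6.60 K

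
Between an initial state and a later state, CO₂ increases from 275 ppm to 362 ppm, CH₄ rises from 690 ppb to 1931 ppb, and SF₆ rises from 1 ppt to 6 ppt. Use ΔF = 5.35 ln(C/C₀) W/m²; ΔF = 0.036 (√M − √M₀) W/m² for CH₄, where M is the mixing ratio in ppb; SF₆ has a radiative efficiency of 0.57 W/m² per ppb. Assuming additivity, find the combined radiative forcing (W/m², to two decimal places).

CO₂: 5.35 × ln(362/275) = 5.35 × ln(1.31636) = 5.35 × 0.27487 = 1.4706 W/m².
CH₄: 0.036 × (√1931 − √690) = 0.036 × (43.9431 − 26.2679) = 0.036 × 17.6752 = 0.6363 W/m².
SF₆: Δ = 6 − 1 = 5 ppt = 0.005 ppb; ΔF = 0.57 × 0.005 = 0.0029 W/m².
Total ΔF = 1.4706 + 0.6363 + 0.0029 = 2.1098 W/m².

ΔF = 2.11 W/m²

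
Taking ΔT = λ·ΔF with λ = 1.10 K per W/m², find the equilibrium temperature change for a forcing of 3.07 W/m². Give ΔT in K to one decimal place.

ΔT = 3.4 K

ΔT = λ ΔF = 1.10 × 3.07 = 3.3770 K.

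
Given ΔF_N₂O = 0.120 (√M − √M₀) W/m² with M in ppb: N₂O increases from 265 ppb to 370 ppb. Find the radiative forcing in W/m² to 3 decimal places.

ΔF = 0.355 W/m²

N₂O: 0.120 × (√370 − √265) = 0.120 × (19.2354 − 16.2788) = 0.120 × 2.9566 = 0.3548 W/m².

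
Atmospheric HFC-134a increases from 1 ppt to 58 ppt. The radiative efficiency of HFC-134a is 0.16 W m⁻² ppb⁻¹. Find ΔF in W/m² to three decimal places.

HFC-134a: Δ = 58 − 1 = 57 ppt = 0.057 ppb; ΔF = 0.16 × 0.057 = 0.0091 W/m².

ΔF = 0.009 W/m²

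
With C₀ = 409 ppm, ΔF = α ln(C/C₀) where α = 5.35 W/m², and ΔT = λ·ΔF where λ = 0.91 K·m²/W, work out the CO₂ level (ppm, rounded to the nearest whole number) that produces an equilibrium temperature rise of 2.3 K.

Required forcing: ΔF = ΔT/λ = 2.3/0.91 = 2.5275 W/m².
Then ln(C/409) = ΔF/5.35 = 2.5275/5.35 = 0.47243.
So C = 409 × e^0.47243 = 409 × 1.60389 = 655.99 ppm.

C ≈ 656 ppm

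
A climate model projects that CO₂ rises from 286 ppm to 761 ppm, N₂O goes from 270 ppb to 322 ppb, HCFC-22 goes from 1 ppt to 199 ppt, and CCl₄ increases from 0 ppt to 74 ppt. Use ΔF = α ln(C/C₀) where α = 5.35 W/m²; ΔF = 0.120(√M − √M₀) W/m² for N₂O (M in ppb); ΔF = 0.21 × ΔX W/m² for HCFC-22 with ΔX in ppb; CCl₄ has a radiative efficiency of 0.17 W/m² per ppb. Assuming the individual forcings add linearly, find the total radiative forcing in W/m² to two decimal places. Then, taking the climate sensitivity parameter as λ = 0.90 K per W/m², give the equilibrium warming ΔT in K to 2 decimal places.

CO₂: 5.35 × ln(761/286) = 5.35 × ln(2.66084) = 5.35 × 0.97864 = 5.2357 W/m².
N₂O: 0.120 × (√322 − √270) = 0.120 × (17.9444 − 16.4317) = 0.120 × 1.5127 = 0.1815 W/m².
HCFC-22: Δ = 199 − 1 = 198 ppt = 0.198 ppb; ΔF = 0.21 × 0.198 = 0.0416 W/m².
CCl₄: Δ = 74 − 0 = 74 ppt = 0.074 ppb; ΔF = 0.17 × 0.074 = 0.0126 W/m².
Total ΔF = 5.2357 + 0.1815 + 0.0416 + 0.0126 = 5.4714 W/m².
ΔT = λ ΔF = 0.90 × 5.47 = 4.9230 K.

ΔF = 5.47 W/m²; ΔT = 4.92 K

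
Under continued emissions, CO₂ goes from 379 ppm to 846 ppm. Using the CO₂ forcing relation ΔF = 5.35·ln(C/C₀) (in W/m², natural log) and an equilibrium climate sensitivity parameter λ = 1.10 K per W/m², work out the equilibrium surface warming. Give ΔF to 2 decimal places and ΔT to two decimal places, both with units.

CO₂: 5.35 × ln(846/379) = 5.35 × ln(2.23219) = 5.35 × 0.80298 = 4.2959 W/m².
ΔT = λ ΔF = 1.10 × 4.30 = 4.7300 K.

ΔF = 4.30 W/m²; ΔT = 4.73 K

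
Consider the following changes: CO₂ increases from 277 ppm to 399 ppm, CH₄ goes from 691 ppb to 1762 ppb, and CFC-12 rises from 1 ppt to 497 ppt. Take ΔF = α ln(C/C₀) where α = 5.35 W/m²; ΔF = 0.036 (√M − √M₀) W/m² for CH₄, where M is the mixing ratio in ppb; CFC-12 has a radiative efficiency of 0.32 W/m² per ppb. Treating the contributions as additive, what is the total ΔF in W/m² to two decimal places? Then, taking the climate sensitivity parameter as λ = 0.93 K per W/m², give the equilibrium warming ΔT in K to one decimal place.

CO₂: 5.35 × ln(399/277) = 5.35 × ln(1.44043) = 5.35 × 0.36494 = 1.9524 W/m².
CH₄: 0.036 × (√1762 − √691) = 0.036 × (41.9762 − 26.2869) = 0.036 × 15.6893 = 0.5648 W/m².
CFC-12: Δ = 497 − 1 = 496 ppt = 0.496 ppb; ΔF = 0.32 × 0.496 = 0.1587 W/m².
Total ΔF = 1.9524 + 0.5648 + 0.1587 = 2.6759 W/m².
ΔT = λ ΔF = 0.93 × 2.68 = 2.4924 K.

ΔF = 2.68 W/m²; ΔT = 2.5 K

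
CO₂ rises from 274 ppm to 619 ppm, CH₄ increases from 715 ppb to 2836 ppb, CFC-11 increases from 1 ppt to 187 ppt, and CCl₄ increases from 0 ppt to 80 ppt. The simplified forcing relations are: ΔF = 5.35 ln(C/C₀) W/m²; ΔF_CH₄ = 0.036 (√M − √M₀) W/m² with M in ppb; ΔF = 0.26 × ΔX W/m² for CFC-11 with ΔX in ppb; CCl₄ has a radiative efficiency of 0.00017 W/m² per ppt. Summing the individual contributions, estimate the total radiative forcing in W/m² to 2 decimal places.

CO₂: 5.35 × ln(619/274) = 5.35 × ln(2.25912) = 5.35 × 0.81498 = 4.3601 W/m².
CH₄: 0.036 × (√2836 − √715) = 0.036 × (53.2541 − 26.7395) = 0.036 × 26.5146 = 0.9545 W/m².
CFC-11: Δ = 187 − 1 = 186 ppt = 0.186 ppb; ΔF = 0.26 × 0.186 = 0.0484 W/m².
CCl₄: ΔF = 0.00017 × (80 − 0) = 0.00017 × 80 = 0.0136 W/m².
Total ΔF = 4.3601 + 0.9545 + 0.0484 + 0.0136 = 5.3766 W/m².

ΔF = 5.38 W/m²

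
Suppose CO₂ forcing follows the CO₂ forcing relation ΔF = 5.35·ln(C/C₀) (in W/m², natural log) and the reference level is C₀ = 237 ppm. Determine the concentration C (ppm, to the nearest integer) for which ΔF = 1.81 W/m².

Set 5.35 ln(C/237) = 1.81, so ln(C/237) = 1.81/5.35 = 0.33832.
Then C/237 = e^0.33832 = 1.40259, giving C = 237 × 1.40259 = 332.41 ppm.

C ≈ 332 ppm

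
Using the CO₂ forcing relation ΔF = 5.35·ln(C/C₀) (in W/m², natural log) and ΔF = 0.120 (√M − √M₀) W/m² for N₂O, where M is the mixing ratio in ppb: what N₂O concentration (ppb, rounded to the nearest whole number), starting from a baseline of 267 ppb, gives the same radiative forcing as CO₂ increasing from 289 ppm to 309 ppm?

CO₂ forcing: 5.35 × ln(309/289) = 5.35 × 0.066915 = 0.35800 W/m².
Set 0.120(√M − √267) = 0.35800: √M = 0.35800/0.120 + √267 = 2.9833 + 16.3401 = 19.3234.
M = (19.3234)² = 373.39 ppb.

M ≈ 373 ppb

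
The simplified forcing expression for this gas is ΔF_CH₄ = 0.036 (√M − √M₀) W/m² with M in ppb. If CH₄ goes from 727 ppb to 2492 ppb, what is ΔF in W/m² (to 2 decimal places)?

CH₄: 0.036 × (√2492 − √727) = 0.036 × (49.9199 − 26.9629) = 0.036 × 22.9570 = 0.8265 W/m².

ΔF = 0.83 W/m²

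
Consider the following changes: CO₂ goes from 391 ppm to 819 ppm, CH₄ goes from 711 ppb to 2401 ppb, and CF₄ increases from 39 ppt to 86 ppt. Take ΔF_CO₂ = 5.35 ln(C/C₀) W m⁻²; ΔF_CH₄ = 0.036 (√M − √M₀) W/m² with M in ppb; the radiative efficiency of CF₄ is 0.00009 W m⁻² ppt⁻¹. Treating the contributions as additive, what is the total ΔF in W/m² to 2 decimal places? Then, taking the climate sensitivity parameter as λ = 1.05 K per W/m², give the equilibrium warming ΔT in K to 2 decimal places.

ΔF = 4.76 W/m²; ΔT = 5.00 K

CO₂: 5.35 × ln(819/391) = 5.35 × ln(2.09463) = 5.35 × 0.73938 = 3.9557 W/m².
CH₄: 0.036 × (√2401 − √711) = 0.036 × (49.0000 − 26.6646) = 0.036 × 22.3354 = 0.8041 W/m².
CF₄: ΔF = 0.00009 × (86 − 39) = 0.00009 × 47 = 0.0042 W/m².
Total ΔF = 3.9557 + 0.8041 + 0.0042 = 4.7640 W/m².
ΔT = λ ΔF = 1.05 × 4.76 = 4.9980 K.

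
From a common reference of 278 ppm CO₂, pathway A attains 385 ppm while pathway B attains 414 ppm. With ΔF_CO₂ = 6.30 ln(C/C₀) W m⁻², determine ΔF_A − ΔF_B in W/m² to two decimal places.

ΔF_A − ΔF_B = -0.46 W/m²

ΔF_A = 6.30 ln(385/278) = 6.30 × 0.32562 = 2.0514 W/m².
ΔF_B = 6.30 ln(414/278) = 6.30 × 0.39824 = 2.5089 W/m².
Difference: 2.0514 − 2.5089 = -0.4575 W/m².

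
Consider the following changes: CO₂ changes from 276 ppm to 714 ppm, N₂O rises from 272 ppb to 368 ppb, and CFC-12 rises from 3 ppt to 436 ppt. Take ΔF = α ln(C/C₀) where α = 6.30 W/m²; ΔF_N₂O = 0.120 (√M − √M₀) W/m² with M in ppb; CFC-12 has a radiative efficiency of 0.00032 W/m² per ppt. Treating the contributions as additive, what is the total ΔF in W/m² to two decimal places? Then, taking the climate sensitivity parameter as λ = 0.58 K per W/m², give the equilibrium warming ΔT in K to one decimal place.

ΔF = 6.45 W/m²; ΔT = 3.7 K

CO₂: 6.30 × ln(714/276) = 6.30 × ln(2.58696) = 6.30 × 0.95048 = 5.9880 W/m².
N₂O: 0.120 × (√368 − √272) = 0.120 × (19.1833 − 16.4924) = 0.120 × 2.6909 = 0.3229 W/m².
CFC-12: ΔF = 0.00032 × (436 − 3) = 0.00032 × 433 = 0.1386 W/m².
Total ΔF = 5.9880 + 0.3229 + 0.1386 = 6.4495 W/m².
ΔT = λ ΔF = 0.58 × 6.45 = 3.7410 K.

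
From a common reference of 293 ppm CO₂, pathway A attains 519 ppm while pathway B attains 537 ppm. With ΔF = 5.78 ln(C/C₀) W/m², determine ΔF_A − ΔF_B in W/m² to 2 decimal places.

ΔF_A = 5.78 ln(519/293) = 5.78 × 0.57173 = 3.3046 W/m².
ΔF_B = 5.78 ln(537/293) = 5.78 × 0.60583 = 3.5017 W/m².
Difference: 3.3046 − 3.5017 = -0.1971 W/m².

ΔF_A − ΔF_B = -0.20 W/m²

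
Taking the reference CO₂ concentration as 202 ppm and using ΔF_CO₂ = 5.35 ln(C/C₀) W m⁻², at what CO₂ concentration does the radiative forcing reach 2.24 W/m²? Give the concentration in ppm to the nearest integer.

C ≈ 307 ppm

Set 5.35 ln(C/202) = 2.24, so ln(C/202) = 2.24/5.35 = 0.41869.
Then C/202 = e^0.41869 = 1.51997, giving C = 202 × 1.51997 = 307.03 ppm.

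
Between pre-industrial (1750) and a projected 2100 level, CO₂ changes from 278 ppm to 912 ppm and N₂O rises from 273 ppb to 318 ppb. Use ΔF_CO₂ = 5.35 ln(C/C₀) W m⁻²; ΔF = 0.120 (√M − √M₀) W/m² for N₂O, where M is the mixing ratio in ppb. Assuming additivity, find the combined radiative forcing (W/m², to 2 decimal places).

CO₂: 5.35 × ln(912/278) = 5.35 × ln(3.28058) = 5.35 × 1.18802 = 6.3559 W/m².
N₂O: 0.120 × (√318 − √273) = 0.120 × (17.8326 − 16.5227) = 0.120 × 1.3099 = 0.1572 W/m².
Total ΔF = 6.3559 + 0.1572 = 6.5131 W/m².

ΔF = 6.51 W/m²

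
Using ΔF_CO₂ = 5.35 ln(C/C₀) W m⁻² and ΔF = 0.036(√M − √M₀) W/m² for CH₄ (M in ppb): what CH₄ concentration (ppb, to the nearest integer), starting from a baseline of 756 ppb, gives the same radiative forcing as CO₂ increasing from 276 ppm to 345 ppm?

CO₂ forcing: 5.35 × ln(345/276) = 5.35 × 0.223144 = 1.19382 W/m².
Set 0.036(√M − √756) = 1.19382: √M = 1.19382/0.036 + √756 = 33.1617 + 27.4955 = 60.6572.
M = (60.6572)² = 3679.30 ppb.

M ≈ 3679 ppb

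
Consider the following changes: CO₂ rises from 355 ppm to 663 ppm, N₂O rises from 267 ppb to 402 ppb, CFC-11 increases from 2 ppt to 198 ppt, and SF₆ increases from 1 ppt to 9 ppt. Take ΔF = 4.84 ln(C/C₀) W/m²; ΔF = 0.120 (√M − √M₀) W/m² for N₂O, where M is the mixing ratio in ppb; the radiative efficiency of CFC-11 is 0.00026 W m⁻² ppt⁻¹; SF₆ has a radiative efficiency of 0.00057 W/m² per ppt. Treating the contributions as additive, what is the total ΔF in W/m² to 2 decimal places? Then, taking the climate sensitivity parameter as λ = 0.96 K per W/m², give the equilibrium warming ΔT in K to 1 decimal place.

CO₂: 4.84 × ln(663/355) = 4.84 × ln(1.86761) = 4.84 × 0.62466 = 3.0234 W/m².
N₂O: 0.120 × (√402 − √267) = 0.120 × (20.0499 − 16.3401) = 0.120 × 3.7098 = 0.4452 W/m².
CFC-11: ΔF = 0.00026 × (198 − 2) = 0.00026 × 196 = 0.0510 W/m².
SF₆: ΔF = 0.00057 × (9 − 1) = 0.00057 × 8 = 0.0046 W/m².
Total ΔF = 3.0234 + 0.4452 + 0.0510 + 0.0046 = 3.5242 W/m².
ΔT = λ ΔF = 0.96 × 3.52 = 3.3792 K.

ΔF = 3.52 W/m²; ΔT = 3.4 K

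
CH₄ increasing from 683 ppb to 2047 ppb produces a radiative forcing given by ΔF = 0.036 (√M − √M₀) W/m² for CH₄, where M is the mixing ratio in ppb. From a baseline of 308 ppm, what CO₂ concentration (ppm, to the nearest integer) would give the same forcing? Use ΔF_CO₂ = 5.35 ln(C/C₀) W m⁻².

CH₄ forcing: 0.036 × (√2047 − √683) = 0.036 × (45.2438 − 26.1343) = 0.036 × 19.1095 = 0.68794 W/m².
Set 5.35 ln(C/308) = 0.68794: ln(C/308) = 0.68794/5.35 = 0.12859, so C = 308 × e^0.12859 = 308 × 1.13722 = 350.26 ppm.

C ≈ 350 ppm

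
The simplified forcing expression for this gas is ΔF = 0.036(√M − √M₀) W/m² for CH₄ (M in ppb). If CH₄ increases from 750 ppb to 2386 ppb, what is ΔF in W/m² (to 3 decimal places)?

CH₄: 0.036 × (√2386 − √750) = 0.036 × (48.8467 − 27.3861) = 0.036 × 21.4606 = 0.7726 W/m².

ΔF = 0.773 W/m²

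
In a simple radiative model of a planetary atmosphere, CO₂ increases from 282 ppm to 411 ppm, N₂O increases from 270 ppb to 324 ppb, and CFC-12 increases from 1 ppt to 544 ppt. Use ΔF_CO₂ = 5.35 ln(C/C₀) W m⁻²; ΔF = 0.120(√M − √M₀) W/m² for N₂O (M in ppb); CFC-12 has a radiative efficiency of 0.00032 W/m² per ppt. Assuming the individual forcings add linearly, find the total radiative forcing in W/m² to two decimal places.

CO₂: 5.35 × ln(411/282) = 5.35 × ln(1.45745) = 5.35 × 0.37669 = 2.0153 W/m².
N₂O: 0.120 × (√324 − √270) = 0.120 × (18.0000 − 16.4317) = 0.120 × 1.5683 = 0.1882 W/m².
CFC-12: ΔF = 0.00032 × (544 − 1) = 0.00032 × 543 = 0.1738 W/m².
Total ΔF = 2.0153 + 0.1882 + 0.1738 = 2.3773 W/m².

ΔF = 2.38 W/m²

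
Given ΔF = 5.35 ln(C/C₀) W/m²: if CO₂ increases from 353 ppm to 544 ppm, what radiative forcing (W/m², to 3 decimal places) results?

CO₂: 5.35 × ln(544/353) = 5.35 × ln(1.54108) = 5.35 × 0.43248 = 2.3138 W/m².

ΔF = 2.314 W/m²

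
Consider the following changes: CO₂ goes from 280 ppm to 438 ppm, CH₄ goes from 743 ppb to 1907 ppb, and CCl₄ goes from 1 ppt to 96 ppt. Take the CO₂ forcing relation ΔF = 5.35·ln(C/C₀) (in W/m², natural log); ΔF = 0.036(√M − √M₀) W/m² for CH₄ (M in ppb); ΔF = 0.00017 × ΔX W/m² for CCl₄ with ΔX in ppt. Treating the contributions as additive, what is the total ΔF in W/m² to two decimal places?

ΔF = 3.00 W/m²

CO₂: 5.35 × ln(438/280) = 5.35 × ln(1.56429) = 5.35 × 0.44743 = 2.3938 W/m².
CH₄: 0.036 × (√1907 − √743) = 0.036 × (43.6692 − 27.2580) = 0.036 × 16.4112 = 0.5908 W/m².
CCl₄: ΔF = 0.00017 × (96 − 1) = 0.00017 × 95 = 0.0162 W/m².
Total ΔF = 2.3938 + 0.5908 + 0.0162 = 3.0008 W/m².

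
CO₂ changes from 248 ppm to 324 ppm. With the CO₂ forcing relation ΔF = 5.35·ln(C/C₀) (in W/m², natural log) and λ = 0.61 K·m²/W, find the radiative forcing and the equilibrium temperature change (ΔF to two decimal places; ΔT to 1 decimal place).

ΔF = 1.43 W/m²; ΔT = 0.9 K

CO₂: 5.35 × ln(324/248) = 5.35 × ln(1.30645) = 5.35 × 0.26731 = 1.4301 W/m².
ΔT = λ ΔF = 0.61 × 1.43 = 0.8723 K.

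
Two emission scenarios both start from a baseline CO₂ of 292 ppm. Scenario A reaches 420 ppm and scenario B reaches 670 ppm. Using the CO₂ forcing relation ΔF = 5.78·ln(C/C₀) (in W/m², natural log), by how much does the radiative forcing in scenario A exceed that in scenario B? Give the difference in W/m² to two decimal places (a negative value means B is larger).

ΔF_A − ΔF_B = -2.70 W/m²

ΔF_A = 5.78 ln(420/292) = 5.78 × 0.36350 = 2.1010 W/m².
ΔF_B = 5.78 ln(670/292) = 5.78 × 0.83052 = 4.8004 W/m².
Difference: 2.1010 − 4.8004 = -2.6994 W/m².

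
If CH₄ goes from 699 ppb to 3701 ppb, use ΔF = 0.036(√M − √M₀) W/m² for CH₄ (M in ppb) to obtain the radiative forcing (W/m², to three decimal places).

CH₄: 0.036 × (√3701 − √699) = 0.036 × (60.8358 − 26.4386) = 0.036 × 34.3972 = 1.2383 W/m².

ΔF = 1.238 W/m²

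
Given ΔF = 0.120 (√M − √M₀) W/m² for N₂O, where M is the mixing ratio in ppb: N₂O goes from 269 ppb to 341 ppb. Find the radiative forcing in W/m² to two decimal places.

N₂O: 0.120 × (√341 − √269) = 0.120 × (18.4662 − 16.4012) = 0.120 × 2.0650 = 0.2478 W/m².

ΔF = 0.25 W/m²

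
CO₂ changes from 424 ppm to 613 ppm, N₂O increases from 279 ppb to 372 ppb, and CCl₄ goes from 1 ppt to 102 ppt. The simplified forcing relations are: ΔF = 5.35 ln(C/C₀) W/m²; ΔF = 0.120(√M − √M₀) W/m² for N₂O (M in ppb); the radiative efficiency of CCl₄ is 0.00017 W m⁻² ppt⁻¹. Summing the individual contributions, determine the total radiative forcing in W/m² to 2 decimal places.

ΔF = 2.30 W/m²

CO₂: 5.35 × ln(613/424) = 5.35 × ln(1.44575) = 5.35 × 0.36863 = 1.9722 W/m².
N₂O: 0.120 × (√372 − √279) = 0.120 × (19.2873 − 16.7033) = 0.120 × 2.5840 = 0.3101 W/m².
CCl₄: ΔF = 0.00017 × (102 − 1) = 0.00017 × 101 = 0.0172 W/m².
Total ΔF = 1.9722 + 0.3101 + 0.0172 = 2.2995 W/m².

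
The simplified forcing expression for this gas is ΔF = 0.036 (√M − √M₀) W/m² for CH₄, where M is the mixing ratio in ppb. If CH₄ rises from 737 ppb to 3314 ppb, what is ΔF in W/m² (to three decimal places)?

CH₄: 0.036 × (√3314 − √737) = 0.036 × (57.5674 − 27.1477) = 0.036 × 30.4197 = 1.0951 W/m².

ΔF = 1.095 W/m²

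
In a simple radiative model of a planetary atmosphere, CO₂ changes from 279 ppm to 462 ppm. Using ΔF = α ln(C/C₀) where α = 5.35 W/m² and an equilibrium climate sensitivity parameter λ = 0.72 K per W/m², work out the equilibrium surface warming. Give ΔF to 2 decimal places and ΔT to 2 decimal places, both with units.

CO₂: 5.35 × ln(462/279) = 5.35 × ln(1.65591) = 5.35 × 0.50435 = 2.6983 W/m².
ΔT = λ ΔF = 0.72 × 2.70 = 1.9440 K.

ΔF = 2.70 W/m²; ΔT = 1.94 K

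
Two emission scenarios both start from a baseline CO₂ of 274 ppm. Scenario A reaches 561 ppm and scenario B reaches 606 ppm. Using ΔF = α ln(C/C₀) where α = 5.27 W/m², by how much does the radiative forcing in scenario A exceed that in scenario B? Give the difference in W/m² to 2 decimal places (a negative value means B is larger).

ΔF_A = 5.27 ln(561/274) = 5.27 × 0.71659 = 3.7764 W/m².
ΔF_B = 5.27 ln(606/274) = 5.27 × 0.79375 = 4.1831 W/m².
Difference: 3.7764 − 4.1831 = -0.4067 W/m².

ΔF_A − ΔF_B = -0.41 W/m²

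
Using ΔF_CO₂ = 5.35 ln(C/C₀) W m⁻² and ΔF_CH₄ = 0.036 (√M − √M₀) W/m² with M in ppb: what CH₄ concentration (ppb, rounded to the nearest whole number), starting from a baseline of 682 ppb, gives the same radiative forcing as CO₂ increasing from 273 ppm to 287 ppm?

M ≈ 1125 ppb

CO₂ forcing: 5.35 × ln(287/273) = 5.35 × 0.050010 = 0.26755 W/m².
Set 0.036(√M − √682) = 0.26755: √M = 0.26755/0.036 + √682 = 7.4319 + 26.1151 = 33.5470.
M = (33.5470)² = 1125.40 ppb.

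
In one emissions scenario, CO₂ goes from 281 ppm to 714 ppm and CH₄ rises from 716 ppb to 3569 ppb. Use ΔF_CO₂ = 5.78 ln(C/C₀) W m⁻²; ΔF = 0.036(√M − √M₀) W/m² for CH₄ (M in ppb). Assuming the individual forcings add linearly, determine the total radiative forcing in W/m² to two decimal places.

ΔF = 6.58 W/m²

CO₂: 5.78 × ln(714/281) = 5.78 × ln(2.54093) = 5.78 × 0.93253 = 5.3900 W/m².
CH₄: 0.036 × (√3569 − √716) = 0.036 × (59.7411 − 26.7582) = 0.036 × 32.9829 = 1.1874 W/m².
Total ΔF = 5.3900 + 1.1874 = 6.5774 W/m².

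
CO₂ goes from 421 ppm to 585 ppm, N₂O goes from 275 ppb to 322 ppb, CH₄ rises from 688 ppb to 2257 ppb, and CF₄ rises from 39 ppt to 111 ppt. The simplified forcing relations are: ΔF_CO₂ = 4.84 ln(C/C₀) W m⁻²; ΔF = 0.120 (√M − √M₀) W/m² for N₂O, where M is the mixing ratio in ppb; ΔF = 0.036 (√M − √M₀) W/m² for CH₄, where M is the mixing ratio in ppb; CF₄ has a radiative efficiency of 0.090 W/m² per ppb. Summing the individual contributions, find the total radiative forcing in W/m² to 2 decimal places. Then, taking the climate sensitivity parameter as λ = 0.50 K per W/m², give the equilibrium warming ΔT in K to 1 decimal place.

ΔF = 2.53 W/m²; ΔT = 1.3 K

CO₂: 4.84 × ln(585/421) = 4.84 × ln(1.38955) = 4.84 × 0.32898 = 1.5923 W/m².
N₂O: 0.120 × (√322 − √275) = 0.120 × (17.9444 − 16.5831) = 0.120 × 1.3613 = 0.1634 W/m².
CH₄: 0.036 × (√2257 − √688) = 0.036 × (47.5079 − 26.2298) = 0.036 × 21.2781 = 0.7660 W/m².
CF₄: Δ = 111 − 39 = 72 ppt = 0.072 ppb; ΔF = 0.090 × 0.072 = 0.0065 W/m².
Total ΔF = 1.5923 + 0.1634 + 0.7660 + 0.0065 = 2.5282 W/m².
ΔT = λ ΔF = 0.50 × 2.53 = 1.2650 K.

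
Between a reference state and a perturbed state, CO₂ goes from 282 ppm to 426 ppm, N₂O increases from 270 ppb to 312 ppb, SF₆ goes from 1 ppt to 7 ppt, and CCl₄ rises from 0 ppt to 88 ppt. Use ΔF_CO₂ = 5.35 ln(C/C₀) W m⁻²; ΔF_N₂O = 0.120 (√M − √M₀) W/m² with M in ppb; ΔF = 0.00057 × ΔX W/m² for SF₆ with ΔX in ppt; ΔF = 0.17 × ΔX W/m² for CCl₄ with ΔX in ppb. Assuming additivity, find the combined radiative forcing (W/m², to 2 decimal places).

ΔF = 2.37 W/m²

CO₂: 5.35 × ln(426/282) = 5.35 × ln(1.51064) = 5.35 × 0.41253 = 2.2070 W/m².
N₂O: 0.120 × (√312 − √270) = 0.120 × (17.6635 − 16.4317) = 0.120 × 1.2318 = 0.1478 W/m².
SF₆: ΔF = 0.00057 × (7 − 1) = 0.00057 × 6 = 0.0034 W/m².
CCl₄: Δ = 88 − 0 = 88 ppt = 0.088 ppb; ΔF = 0.17 × 0.088 = 0.0150 W/m².
Total ΔF = 2.2070 + 0.1478 + 0.0034 + 0.0150 = 2.3732 W/m².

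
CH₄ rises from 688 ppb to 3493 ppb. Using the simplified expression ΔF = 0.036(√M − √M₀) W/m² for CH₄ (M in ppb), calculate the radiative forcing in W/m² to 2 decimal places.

ΔF = 1.18 W/m²

CH₄: 0.036 × (√3493 − √688) = 0.036 × (59.1016 − 26.2298) = 0.036 × 32.8718 = 1.1834 W/m².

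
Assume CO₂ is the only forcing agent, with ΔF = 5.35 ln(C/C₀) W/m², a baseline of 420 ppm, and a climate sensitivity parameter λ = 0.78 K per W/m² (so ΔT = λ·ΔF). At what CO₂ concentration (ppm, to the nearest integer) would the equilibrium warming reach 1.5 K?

C ≈ 602 ppm

Required forcing: ΔF = ΔT/λ = 1.5/0.78 = 1.9231 W/m².
Then ln(C/420) = ΔF/5.35 = 1.9231/5.35 = 0.35946.
So C = 420 × e^0.35946 = 420 × 1.43256 = 601.68 ppm.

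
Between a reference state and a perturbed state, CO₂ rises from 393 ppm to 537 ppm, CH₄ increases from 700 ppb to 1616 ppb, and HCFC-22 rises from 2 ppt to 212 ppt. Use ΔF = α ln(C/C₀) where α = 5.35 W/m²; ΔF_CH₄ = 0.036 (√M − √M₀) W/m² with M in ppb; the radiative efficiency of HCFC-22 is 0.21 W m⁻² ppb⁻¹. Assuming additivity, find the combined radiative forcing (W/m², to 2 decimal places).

CO₂: 5.35 × ln(537/393) = 5.35 × ln(1.36641) = 5.35 × 0.31219 = 1.6702 W/m².
CH₄: 0.036 × (√1616 − √700) = 0.036 × (40.1995 − 26.4575) = 0.036 × 13.7420 = 0.4947 W/m².
HCFC-22: Δ = 212 − 2 = 210 ppt = 0.210 ppb; ΔF = 0.21 × 0.210 = 0.0441 W/m².
Total ΔF = 1.6702 + 0.4947 + 0.0441 = 2.2090 W/m².

ΔF = 2.21 W/m²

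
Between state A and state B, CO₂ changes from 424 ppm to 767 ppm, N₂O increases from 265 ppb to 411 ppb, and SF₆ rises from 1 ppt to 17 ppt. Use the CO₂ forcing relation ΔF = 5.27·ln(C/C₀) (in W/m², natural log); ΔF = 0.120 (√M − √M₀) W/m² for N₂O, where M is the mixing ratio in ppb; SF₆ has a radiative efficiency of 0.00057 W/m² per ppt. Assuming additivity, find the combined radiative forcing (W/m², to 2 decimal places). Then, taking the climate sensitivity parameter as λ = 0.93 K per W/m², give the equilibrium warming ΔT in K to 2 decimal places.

CO₂: 5.27 × ln(767/424) = 5.27 × ln(1.80896) = 5.27 × 0.59275 = 3.1238 W/m².
N₂O: 0.120 × (√411 − √265) = 0.120 × (20.2731 − 16.2788) = 0.120 × 3.9943 = 0.4793 W/m².
SF₆: ΔF = 0.00057 × (17 − 1) = 0.00057 × 16 = 0.0091 W/m².
Total ΔF = 3.1238 + 0.4793 + 0.0091 = 3.6122 W/m².
ΔT = λ ΔF = 0.93 × 3.61 = 3.3573 K.

ΔF = 3.61 W/m²; ΔT = 3.36 K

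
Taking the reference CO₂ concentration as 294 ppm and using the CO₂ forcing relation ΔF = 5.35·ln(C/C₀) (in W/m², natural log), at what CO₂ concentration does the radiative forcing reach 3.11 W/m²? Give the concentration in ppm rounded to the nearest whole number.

C ≈ 526 ppm

Set 5.35 ln(C/294) = 3.11, so ln(C/294) = 3.11/5.35 = 0.58131.
Then C/294 = e^0.58131 = 1.78838, giving C = 294 × 1.78838 = 525.78 ppm.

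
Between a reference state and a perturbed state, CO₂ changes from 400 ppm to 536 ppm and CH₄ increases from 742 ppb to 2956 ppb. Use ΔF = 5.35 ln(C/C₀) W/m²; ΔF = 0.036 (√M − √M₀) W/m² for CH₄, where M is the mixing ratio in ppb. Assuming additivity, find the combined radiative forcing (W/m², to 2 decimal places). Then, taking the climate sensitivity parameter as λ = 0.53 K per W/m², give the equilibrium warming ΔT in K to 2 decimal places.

ΔF = 2.54 W/m²; ΔT = 1.35 K

CO₂: 5.35 × ln(536/400) = 5.35 × ln(1.34000) = 5.35 × 0.29267 = 1.5658 W/m².
CH₄: 0.036 × (√2956 − √742) = 0.036 × (54.3691 − 27.2397) = 0.036 × 27.1294 = 0.9767 W/m².
Total ΔF = 1.5658 + 0.9767 = 2.5425 W/m².
ΔT = λ ΔF = 0.53 × 2.54 = 1.3462 K.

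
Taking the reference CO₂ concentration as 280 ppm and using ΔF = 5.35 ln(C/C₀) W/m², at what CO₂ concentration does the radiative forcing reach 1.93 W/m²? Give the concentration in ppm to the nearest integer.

Set 5.35 ln(C/280) = 1.93, so ln(C/280) = 1.93/5.35 = 0.36075.
Then C/280 = e^0.36075 = 1.43440, giving C = 280 × 1.43440 = 401.63 ppm.

C ≈ 402 ppm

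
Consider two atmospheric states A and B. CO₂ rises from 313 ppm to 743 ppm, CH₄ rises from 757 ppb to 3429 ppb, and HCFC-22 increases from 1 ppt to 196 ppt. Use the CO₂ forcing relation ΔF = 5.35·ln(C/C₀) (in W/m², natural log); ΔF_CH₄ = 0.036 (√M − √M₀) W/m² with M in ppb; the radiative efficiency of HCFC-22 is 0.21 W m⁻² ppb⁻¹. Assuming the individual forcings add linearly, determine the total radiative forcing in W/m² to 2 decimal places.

ΔF = 5.78 W/m²

CO₂: 5.35 × ln(743/313) = 5.35 × ln(2.37380) = 5.35 × 0.86449 = 4.6250 W/m².
CH₄: 0.036 × (√3429 − √757) = 0.036 × (58.5577 − 27.5136) = 0.036 × 31.0441 = 1.1176 W/m².
HCFC-22: Δ = 196 − 1 = 195 ppt = 0.195 ppb; ΔF = 0.21 × 0.195 = 0.0410 W/m².
Total ΔF = 4.6250 + 1.1176 + 0.0410 = 5.7836 W/m².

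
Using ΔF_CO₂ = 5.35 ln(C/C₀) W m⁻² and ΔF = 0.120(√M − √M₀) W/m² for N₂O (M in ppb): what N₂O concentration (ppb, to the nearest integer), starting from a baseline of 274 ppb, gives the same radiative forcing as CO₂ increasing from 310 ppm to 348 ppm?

M ≈ 471 ppb

CO₂ forcing: 5.35 × ln(348/310) = 5.35 × 0.115630 = 0.61862 W/m².
Set 0.120(√M − √274) = 0.61862: √M = 0.61862/0.120 + √274 = 5.1552 + 16.5529 = 21.7081.
M = (21.7081)² = 471.24 ppb.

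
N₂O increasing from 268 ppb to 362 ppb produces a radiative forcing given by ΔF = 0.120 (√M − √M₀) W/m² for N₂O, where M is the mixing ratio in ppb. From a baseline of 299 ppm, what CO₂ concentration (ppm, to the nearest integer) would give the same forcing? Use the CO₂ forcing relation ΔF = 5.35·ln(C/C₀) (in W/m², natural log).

N₂O forcing: 0.120 × (√362 − √268) = 0.120 × (19.0263 − 16.3707) = 0.120 × 2.6556 = 0.31867 W/m².
Set 5.35 ln(C/299) = 0.31867: ln(C/299) = 0.31867/5.35 = 0.05956, so C = 299 × e^0.05956 = 299 × 1.06137 = 317.35 ppm.

C ≈ 317 ppm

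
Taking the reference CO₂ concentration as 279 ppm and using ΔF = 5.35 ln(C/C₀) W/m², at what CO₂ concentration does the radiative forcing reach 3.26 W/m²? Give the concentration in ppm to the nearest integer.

C ≈ 513 ppm

Set 5.35 ln(C/279) = 3.26, so ln(C/279) = 3.26/5.35 = 0.60935.
Then C/279 = e^0.60935 = 1.83924, giving C = 279 × 1.83924 = 513.15 ppm.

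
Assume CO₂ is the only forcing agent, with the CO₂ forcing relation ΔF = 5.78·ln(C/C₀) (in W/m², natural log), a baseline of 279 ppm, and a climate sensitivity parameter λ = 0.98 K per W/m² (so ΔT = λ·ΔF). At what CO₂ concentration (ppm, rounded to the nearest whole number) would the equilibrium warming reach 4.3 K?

C ≈ 596 ppm

Required forcing: ΔF = ΔT/λ = 4.3/0.98 = 4.3878 W/m².
Then ln(C/279) = ΔF/5.78 = 4.3878/5.78 = 0.75913.
So C = 279 × e^0.75913 = 279 × 2.13642 = 596.06 ppm.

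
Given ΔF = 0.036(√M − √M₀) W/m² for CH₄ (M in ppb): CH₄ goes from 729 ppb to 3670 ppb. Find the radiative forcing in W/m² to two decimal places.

CH₄: 0.036 × (√3670 − √729) = 0.036 × (60.5805 − 27.0000) = 0.036 × 33.5805 = 1.2089 W/m².

ΔF = 1.21 W/m²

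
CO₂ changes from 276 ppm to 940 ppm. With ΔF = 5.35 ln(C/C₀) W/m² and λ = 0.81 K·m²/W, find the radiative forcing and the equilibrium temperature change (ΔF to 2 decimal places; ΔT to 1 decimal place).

CO₂: 5.35 × ln(940/276) = 5.35 × ln(3.40580) = 5.35 × 1.22548 = 6.5563 W/m².
ΔT = λ ΔF = 0.81 × 6.56 = 5.3136 K.

ΔF = 6.56 W/m²; ΔT = 5.3 K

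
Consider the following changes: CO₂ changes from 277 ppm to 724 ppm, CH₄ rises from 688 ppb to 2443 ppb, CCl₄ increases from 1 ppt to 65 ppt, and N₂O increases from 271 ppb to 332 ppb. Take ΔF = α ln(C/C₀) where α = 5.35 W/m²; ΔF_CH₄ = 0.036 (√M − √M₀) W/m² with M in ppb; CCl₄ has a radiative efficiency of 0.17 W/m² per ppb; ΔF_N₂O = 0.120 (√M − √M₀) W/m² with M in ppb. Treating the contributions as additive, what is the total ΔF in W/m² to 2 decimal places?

ΔF = 6.20 W/m²

CO₂: 5.35 × ln(724/277) = 5.35 × ln(2.61372) = 5.35 × 0.96077 = 5.1401 W/m².
CH₄: 0.036 × (√2443 − √688) = 0.036 × (49.4267 − 26.2298) = 0.036 × 23.1969 = 0.8351 W/m².
CCl₄: Δ = 65 − 1 = 64 ppt = 0.064 ppb; ΔF = 0.17 × 0.064 = 0.0109 W/m².
N₂O: 0.120 × (√332 − √271) = 0.120 × (18.2209 − 16.4621) = 0.120 × 1.7588 = 0.2111 W/m².
Total ΔF = 5.1401 + 0.8351 + 0.0109 + 0.2111 = 6.1972 W/m².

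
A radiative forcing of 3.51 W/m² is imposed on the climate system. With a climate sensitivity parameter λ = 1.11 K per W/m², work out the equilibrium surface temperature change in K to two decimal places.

ΔT = 3.90 K

ΔT = λ ΔF = 1.11 × 3.51 = 3.8961 K.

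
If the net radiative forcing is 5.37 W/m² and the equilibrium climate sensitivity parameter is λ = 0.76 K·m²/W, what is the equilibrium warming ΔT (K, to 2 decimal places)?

ΔT = 4.08 K

ΔT = λ ΔF = 0.76 × 5.37 = 4.0812 K.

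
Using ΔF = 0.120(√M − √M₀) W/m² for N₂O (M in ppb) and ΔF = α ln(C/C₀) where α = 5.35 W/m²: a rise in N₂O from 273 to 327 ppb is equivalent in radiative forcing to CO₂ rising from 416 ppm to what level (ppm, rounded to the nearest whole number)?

N₂O forcing: 0.120 × (√327 − √273) = 0.120 × (18.0831 − 16.5227) = 0.120 × 1.5604 = 0.18725 W/m².
Set 5.35 ln(C/416) = 0.18725: ln(C/416) = 0.18725/5.35 = 0.03500, so C = 416 × e^0.03500 = 416 × 1.03562 = 430.82 ppm.

C ≈ 431 ppm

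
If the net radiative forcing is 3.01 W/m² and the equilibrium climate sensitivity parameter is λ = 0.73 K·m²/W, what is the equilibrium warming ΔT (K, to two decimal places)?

ΔT = λ ΔF = 0.73 × 3.01 = 2.1973 K.

ΔT = 2.20 K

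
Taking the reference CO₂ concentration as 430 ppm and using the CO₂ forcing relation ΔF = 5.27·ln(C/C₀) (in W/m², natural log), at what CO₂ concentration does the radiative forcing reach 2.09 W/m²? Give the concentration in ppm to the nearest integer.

Set 5.27 ln(C/430) = 2.09, so ln(C/430) = 2.09/5.27 = 0.39658.
Then C/430 = e^0.39658 = 1.48673, giving C = 430 × 1.48673 = 639.29 ppm.

C ≈ 639 ppm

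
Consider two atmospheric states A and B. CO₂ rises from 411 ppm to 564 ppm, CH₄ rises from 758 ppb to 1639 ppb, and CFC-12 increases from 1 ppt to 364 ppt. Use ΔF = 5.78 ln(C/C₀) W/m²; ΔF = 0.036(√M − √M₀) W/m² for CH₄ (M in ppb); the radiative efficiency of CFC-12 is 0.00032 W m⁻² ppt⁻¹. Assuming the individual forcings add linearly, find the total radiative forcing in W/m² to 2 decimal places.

CO₂: 5.78 × ln(564/411) = 5.78 × ln(1.37226) = 5.78 × 0.31646 = 1.8291 W/m².
CH₄: 0.036 × (√1639 − √758) = 0.036 × (40.4846 − 27.5318) = 0.036 × 12.9528 = 0.4663 W/m².
CFC-12: ΔF = 0.00032 × (364 − 1) = 0.00032 × 363 = 0.1162 W/m².
Total ΔF = 1.8291 + 0.4663 + 0.1162 = 2.4116 W/m².

ΔF = 2.41 W/m²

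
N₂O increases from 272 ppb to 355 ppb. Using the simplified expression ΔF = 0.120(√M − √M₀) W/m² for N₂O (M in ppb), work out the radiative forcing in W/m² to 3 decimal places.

N₂O: 0.120 × (√355 − √272) = 0.120 × (18.8414 − 16.4924) = 0.120 × 2.3490 = 0.2819 W/m².

ΔF = 0.282 W/m²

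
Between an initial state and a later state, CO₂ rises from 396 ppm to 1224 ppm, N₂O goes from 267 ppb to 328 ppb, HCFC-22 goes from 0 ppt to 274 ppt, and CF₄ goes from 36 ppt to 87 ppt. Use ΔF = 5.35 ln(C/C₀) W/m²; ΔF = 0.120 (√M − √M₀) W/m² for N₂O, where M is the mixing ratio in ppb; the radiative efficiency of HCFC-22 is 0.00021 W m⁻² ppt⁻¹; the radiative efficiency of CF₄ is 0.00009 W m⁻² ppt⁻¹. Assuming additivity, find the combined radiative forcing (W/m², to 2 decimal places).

ΔF = 6.31 W/m²

CO₂: 5.35 × ln(1224/396) = 5.35 × ln(3.09091) = 5.35 × 1.12847 = 6.0373 W/m².
N₂O: 0.120 × (√328 − √267) = 0.120 × (18.1108 − 16.3401) = 0.120 × 1.7707 = 0.2125 W/m².
HCFC-22: ΔF = 0.00021 × (274 − 0) = 0.00021 × 274 = 0.0575 W/m².
CF₄: ΔF = 0.00009 × (87 − 36) = 0.00009 × 51 = 0.0046 W/m².
Total ΔF = 6.0373 + 0.2125 + 0.0575 + 0.0046 = 6.3119 W/m².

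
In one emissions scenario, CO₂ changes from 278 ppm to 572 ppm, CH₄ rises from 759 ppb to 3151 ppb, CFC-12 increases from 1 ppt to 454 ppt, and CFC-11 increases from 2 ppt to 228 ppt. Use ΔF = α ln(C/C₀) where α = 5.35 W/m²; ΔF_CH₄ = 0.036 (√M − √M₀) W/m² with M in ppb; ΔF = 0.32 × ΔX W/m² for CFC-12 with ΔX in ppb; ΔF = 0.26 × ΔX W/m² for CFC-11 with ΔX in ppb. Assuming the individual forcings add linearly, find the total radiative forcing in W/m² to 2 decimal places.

CO₂: 5.35 × ln(572/278) = 5.35 × ln(2.05755) = 5.35 × 0.72152 = 3.8601 W/m².
CH₄: 0.036 × (√3151 − √759) = 0.036 × (56.1338 − 27.5500) = 0.036 × 28.5838 = 1.0290 W/m².
CFC-12: Δ = 454 − 1 = 453 ppt = 0.453 ppb; ΔF = 0.32 × 0.453 = 0.1450 W/m².
CFC-11: Δ = 228 − 2 = 226 ppt = 0.226 ppb; ΔF = 0.26 × 0.226 = 0.0588 W/m².
Total ΔF = 3.8601 + 1.0290 + 0.1450 + 0.0588 = 5.0929 W/m².

ΔF = 5.09 W/m²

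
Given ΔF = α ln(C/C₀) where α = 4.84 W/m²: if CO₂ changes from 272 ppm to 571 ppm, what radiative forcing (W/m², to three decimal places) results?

ΔF = 3.589 W/m²

CO₂: 4.84 × ln(571/272) = 4.84 × ln(2.09926) = 4.84 × 0.74158 = 3.5892 W/m².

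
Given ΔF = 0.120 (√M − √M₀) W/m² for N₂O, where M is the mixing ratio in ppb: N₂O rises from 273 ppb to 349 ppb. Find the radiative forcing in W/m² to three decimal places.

ΔF = 0.259 W/m²

N₂O: 0.120 × (√349 − √273) = 0.120 × (18.6815 − 16.5227) = 0.120 × 2.1588 = 0.2591 W/m².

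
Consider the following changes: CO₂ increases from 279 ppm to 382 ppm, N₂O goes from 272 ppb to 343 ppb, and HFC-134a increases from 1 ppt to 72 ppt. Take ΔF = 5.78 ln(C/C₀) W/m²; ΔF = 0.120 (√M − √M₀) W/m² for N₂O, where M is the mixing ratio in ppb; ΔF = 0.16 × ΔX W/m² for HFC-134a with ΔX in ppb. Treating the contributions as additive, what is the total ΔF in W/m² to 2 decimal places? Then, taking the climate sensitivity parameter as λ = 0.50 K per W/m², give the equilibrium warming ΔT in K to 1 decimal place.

CO₂: 5.78 × ln(382/279) = 5.78 × ln(1.36918) = 5.78 × 0.31421 = 1.8161 W/m².
N₂O: 0.120 × (√343 − √272) = 0.120 × (18.5203 − 16.4924) = 0.120 × 2.0279 = 0.2433 W/m².
HFC-134a: Δ = 72 − 1 = 71 ppt = 0.071 ppb; ΔF = 0.16 × 0.071 = 0.0114 W/m².
Total ΔF = 1.8161 + 0.2433 + 0.0114 = 2.0708 W/m².
ΔT = λ ΔF = 0.50 × 2.07 = 1.0350 K.

ΔF = 2.07 W/m²; ΔT = 1.0 K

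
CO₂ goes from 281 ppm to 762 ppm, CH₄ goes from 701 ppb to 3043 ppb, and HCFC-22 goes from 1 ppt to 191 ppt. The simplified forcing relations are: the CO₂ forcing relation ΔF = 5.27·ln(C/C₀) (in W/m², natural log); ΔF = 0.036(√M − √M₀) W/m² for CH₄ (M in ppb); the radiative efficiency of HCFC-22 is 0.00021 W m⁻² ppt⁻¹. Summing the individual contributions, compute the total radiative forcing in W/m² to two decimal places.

ΔF = 6.33 W/m²

CO₂: 5.27 × ln(762/281) = 5.27 × ln(2.71174) = 5.27 × 0.99759 = 5.2573 W/m².
CH₄: 0.036 × (√3043 − √701) = 0.036 × (55.1634 − 26.4764) = 0.036 × 28.6870 = 1.0327 W/m².
HCFC-22: ΔF = 0.00021 × (191 − 1) = 0.00021 × 190 = 0.0399 W/m².
Total ΔF = 5.2573 + 1.0327 + 0.0399 = 6.3299 W/m².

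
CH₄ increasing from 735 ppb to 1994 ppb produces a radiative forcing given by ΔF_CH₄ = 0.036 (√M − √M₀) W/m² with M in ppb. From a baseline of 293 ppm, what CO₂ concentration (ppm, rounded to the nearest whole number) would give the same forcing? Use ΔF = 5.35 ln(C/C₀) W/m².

CH₄ forcing: 0.036 × (√1994 − √735) = 0.036 × (44.6542 − 27.1109) = 0.036 × 17.5433 = 0.63156 W/m².
Set 5.35 ln(C/293) = 0.63156: ln(C/293) = 0.63156/5.35 = 0.11805, so C = 293 × e^0.11805 = 293 × 1.12530 = 329.71 ppm.

C ≈ 330 ppm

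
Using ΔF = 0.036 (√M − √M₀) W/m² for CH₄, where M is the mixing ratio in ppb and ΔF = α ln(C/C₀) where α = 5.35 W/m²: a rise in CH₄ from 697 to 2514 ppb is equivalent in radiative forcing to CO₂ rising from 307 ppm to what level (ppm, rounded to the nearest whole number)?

CH₄ forcing: 0.036 × (√2514 − √697) = 0.036 × (50.1398 − 26.4008) = 0.036 × 23.7390 = 0.85460 W/m².
Set 5.35 ln(C/307) = 0.85460: ln(C/307) = 0.85460/5.35 = 0.15974, so C = 307 × e^0.15974 = 307 × 1.17321 = 360.18 ppm.

C ≈ 360 ppm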